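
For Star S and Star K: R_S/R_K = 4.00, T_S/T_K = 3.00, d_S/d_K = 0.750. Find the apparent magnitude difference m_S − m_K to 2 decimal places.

L_S/L_K = (4.00)²(3.00)⁴ = 1296.
F_S/F_K = (L_S/L_K)/(d_S/d_K)² = 1296/0.5625 = 2304.
m_S − m_K = −2.5 log₁₀(2304) = -8.41.

-8.41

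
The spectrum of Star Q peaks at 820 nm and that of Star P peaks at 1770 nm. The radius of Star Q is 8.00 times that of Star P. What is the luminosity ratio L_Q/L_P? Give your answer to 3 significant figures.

Wien's law gives T ∝ 1/λ_max, so T_Q/T_P = λ_P/λ_Q = 1770/820 = 2.159.
Then L ∝ R²T⁴ gives L_Q/L_P = (8.00)² × (2.159)⁴ = 64.00 × 21.71 = 1389.

1.39×10^3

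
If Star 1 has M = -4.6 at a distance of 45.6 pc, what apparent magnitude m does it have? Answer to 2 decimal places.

-1.31

m = M + 5 log₁₀(d/10 pc) = -4.6 + 5 log₁₀(45.6/10)
  = -4.6 + 5 × 0.659 = -4.6 + 3.29 = -1.31.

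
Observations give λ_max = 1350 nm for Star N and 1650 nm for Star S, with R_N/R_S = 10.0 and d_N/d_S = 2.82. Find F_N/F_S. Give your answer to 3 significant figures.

Wien's law: T_N/T_S = λ_S/λ_N = 1650/1350 = 1.222.
L_N/L_S = (R_N/R_S)²(T_N/T_S)⁴ = (10.0)²(1.222)⁴ = 223.2.
F_N/F_S = (L_N/L_S)/(d_N/d_S)² = 223.2/(2.82)² = 28.06.

28.1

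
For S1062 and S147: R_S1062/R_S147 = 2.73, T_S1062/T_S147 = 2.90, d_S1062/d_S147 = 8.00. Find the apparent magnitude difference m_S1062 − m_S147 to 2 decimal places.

L_S1062/L_S147 = (2.73)²(2.90)⁴ = 527.1.
F_S1062/F_S147 = (L_S1062/L_S147)/(d_S1062/d_S147)² = 527.1/64.00 = 8.236.
m_S1062 − m_S147 = −2.5 log₁₀(8.236) = -2.29.

-2.29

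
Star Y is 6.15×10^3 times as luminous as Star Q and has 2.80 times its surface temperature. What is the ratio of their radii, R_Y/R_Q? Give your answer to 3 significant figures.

L ∝ R²T⁴ gives R ∝ √L / T², so
R_Y/R_Q = √(6.15×10^3) / (2.80)² = 78.42 / 7.840 = 10.00.

10.0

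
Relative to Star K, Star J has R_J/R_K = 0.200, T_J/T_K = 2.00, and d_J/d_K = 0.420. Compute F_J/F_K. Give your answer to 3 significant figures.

3.63

L_J/L_K = (R_J/R_K)²(T_J/T_K)⁴ = (0.200)² × (2.00)⁴ = 0.6400.
F_J/F_K = (L_J/L_K)/(d_J/d_K)² = 0.6400 / (0.420)² = 3.628.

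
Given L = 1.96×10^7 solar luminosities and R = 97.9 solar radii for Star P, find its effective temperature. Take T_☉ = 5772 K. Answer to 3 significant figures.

3.88×10^4 K

T/T_☉ = (L/L_☉)^(1/4) / (R/R_☉)^(1/2)
T = 5772 × (1.96×10^7)^(1/4) / √(97.9) = 5772 × 66.54 / 9.894 = 3.881×10^4 K.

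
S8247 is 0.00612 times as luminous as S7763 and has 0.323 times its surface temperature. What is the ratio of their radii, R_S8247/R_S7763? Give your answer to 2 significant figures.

L ∝ R²T⁴ gives R ∝ √L / T², so
R_S8247/R_S7763 = √(0.00612) / (0.323)² = 0.07823 / 0.1043 = 0.7498.

0.75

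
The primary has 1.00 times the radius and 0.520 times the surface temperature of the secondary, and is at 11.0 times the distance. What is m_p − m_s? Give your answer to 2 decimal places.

L_p/L_s = (1.00)²(0.520)⁴ = 0.07312.
F_p/F_s = (L_p/L_s)/(d_p/d_s)² = 0.07312/121.0 = 6.043×10^-4.
m_p − m_s = −2.5 log₁₀(6.043×10^-4) = 8.05.

8.05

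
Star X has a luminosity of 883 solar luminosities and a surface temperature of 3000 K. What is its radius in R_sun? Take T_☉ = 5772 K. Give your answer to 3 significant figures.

R/R_☉ = √(L/L_☉) / (T/T_☉)² = √(883) / (0.5198)²
       = 29.72 / 0.2701 = 110.0.

110 R_sun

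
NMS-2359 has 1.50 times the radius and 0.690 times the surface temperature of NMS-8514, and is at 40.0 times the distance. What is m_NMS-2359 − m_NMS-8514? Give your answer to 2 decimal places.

8.74

L_NMS-2359/L_NMS-8514 = (1.50)²(0.690)⁴ = 0.5100.
F_NMS-2359/F_NMS-8514 = (L_NMS-2359/L_NMS-8514)/(d_NMS-2359/d_NMS-8514)² = 0.5100/1600 = 3.188×10^-4.
m_NMS-2359 − m_NMS-8514 = −2.5 log₁₀(3.188×10^-4) = 8.74.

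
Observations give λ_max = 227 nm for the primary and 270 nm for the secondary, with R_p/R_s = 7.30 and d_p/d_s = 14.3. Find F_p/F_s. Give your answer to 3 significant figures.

Wien's law: T_p/T_s = λ_s/λ_p = 270/227 = 1.189.
L_p/L_s = (R_p/R_s)²(T_p/T_s)⁴ = (7.30)²(1.189)⁴ = 106.7.
F_p/F_s = (L_p/L_s)/(d_p/d_s)² = 106.7/(14.3)² = 0.5216.

0.522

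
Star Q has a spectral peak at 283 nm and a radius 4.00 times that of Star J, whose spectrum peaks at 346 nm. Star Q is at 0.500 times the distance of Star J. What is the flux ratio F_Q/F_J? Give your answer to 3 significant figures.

Wien's law: T_Q/T_J = λ_J/λ_Q = 346/283 = 1.223.
L_Q/L_J = (R_Q/R_J)²(T_Q/T_J)⁴ = (4.00)²(1.223)⁴ = 35.75.
F_Q/F_J = (L_Q/L_J)/(d_Q/d_J)² = 35.75/(0.500)² = 143.0.

143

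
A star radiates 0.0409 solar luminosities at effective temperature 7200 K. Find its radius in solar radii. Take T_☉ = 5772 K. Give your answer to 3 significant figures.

0.130 solar radii

R/R_☉ = √(L/L_☉) / (T/T_☉)² = √(0.0409) / (1.247)²
       = 0.2022 / 1.556 = 0.1300.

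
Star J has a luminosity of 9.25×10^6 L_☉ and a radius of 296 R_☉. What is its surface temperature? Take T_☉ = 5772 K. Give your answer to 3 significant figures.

1.85×10^4 K

T/T_☉ = (L/L_☉)^(1/4) / (R/R_☉)^(1/2)
T = 5772 × (9.25×10^6)^(1/4) / √(296) = 5772 × 55.15 / 17.20 = 1.850×10^4 K.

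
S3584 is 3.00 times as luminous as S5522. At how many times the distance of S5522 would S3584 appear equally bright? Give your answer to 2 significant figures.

1.7

Equal flux requires L_S3584/d_S3584² = L_S5522/d_S5522², so d_S3584/d_S5522 = √(L_S3584/L_S5522)
= √(3.00) = 1.732.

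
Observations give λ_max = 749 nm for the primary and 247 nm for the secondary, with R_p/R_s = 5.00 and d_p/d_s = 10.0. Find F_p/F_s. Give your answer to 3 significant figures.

0.00296

Wien's law: T_p/T_s = λ_s/λ_p = 247/749 = 0.3298.
L_p/L_s = (R_p/R_s)²(T_p/T_s)⁴ = (5.00)²(0.3298)⁴ = 0.2957.
F_p/F_s = (L_p/L_s)/(d_p/d_s)² = 0.2957/(10.0)² = 0.002957.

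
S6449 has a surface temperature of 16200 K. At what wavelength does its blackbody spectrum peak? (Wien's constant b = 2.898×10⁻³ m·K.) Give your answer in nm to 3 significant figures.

179 nm

λ_max = b/T = 2.898×10⁻³ / 16200 = 1.79×10^-7 m = 178.9 nm.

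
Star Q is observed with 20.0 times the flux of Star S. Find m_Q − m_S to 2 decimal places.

-3.25

m_Q − m_S = −2.5 log₁₀(F_Q/F_S) = −2.5 log₁₀(20.0) = −2.5 × (1.301) = -3.253.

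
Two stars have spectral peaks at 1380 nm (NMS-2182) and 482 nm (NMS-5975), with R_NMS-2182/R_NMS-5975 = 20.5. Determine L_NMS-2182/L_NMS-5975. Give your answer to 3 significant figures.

Wien's law gives T ∝ 1/λ_max, so T_NMS-2182/T_NMS-5975 = λ_NMS-5975/λ_NMS-2182 = 482/1380 = 0.3493.
Then L ∝ R²T⁴ gives L_NMS-2182/L_NMS-5975 = (20.5)² × (0.3493)⁴ = 420.2 × 0.01488 = 6.254.

6.25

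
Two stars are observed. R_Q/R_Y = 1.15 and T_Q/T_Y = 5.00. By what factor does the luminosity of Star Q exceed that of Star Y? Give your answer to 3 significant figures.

827

From the Stefan–Boltzmann law, L ∝ R²T⁴, so
L_Q/L_Y = (R_Q/R_Y)² (T_Q/T_Y)⁴ = (1.15)² × (5.00)⁴ = 1.322 × 625.0 = 826.6.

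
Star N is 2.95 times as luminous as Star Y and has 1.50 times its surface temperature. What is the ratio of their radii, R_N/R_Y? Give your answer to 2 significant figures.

L ∝ R²T⁴ gives R ∝ √L / T², so
R_N/R_Y = √(2.95) / (1.50)² = 1.718 / 2.250 = 0.7634.

0.76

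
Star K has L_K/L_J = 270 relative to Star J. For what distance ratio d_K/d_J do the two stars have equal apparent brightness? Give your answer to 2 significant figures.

Equal flux requires L_K/d_K² = L_J/d_J², so d_K/d_J = √(L_K/L_J)
= √(270) = 16.43.

16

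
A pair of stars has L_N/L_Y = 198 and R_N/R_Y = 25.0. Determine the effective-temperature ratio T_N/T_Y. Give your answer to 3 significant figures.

0.750

L ∝ R²T⁴ gives T ∝ (L/R²)^(1/4), so
T_N/T_Y = (198 / 25.0²)^(1/4) = (0.3168)^(1/4) = 0.7502.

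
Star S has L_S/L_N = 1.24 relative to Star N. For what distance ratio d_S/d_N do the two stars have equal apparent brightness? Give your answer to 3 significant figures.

1.11

Equal flux requires L_S/d_S² = L_N/d_N², so d_S/d_N = √(L_S/L_N)
= √(1.24) = 1.114.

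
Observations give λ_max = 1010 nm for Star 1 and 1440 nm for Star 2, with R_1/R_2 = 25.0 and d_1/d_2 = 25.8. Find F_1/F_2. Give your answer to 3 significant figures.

Wien's law: T_1/T_2 = λ_2/λ_1 = 1440/1010 = 1.426.
L_1/L_2 = (R_1/R_2)²(T_1/T_2)⁴ = (25.0)²(1.426)⁴ = 2583.
F_1/F_2 = (L_1/L_2)/(d_1/d_2)² = 2583/(25.8)² = 3.880.

3.88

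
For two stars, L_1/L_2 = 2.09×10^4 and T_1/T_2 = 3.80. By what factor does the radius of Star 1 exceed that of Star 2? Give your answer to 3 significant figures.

L ∝ R²T⁴ gives R ∝ √L / T², so
R_1/R_2 = √(2.09×10^4) / (3.80)² = 144.6 / 14.44 = 10.01.

10.0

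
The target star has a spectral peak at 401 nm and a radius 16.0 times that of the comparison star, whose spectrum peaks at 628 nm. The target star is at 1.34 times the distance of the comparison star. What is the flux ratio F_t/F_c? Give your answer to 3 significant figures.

858

Wien's law: T_t/T_c = λ_c/λ_t = 628/401 = 1.566.
L_t/L_c = (R_t/R_c)²(T_t/T_c)⁴ = (16.0)²(1.566)⁴ = 1540.
F_t/F_c = (L_t/L_c)/(d_t/d_c)² = 1540/(1.34)² = 857.6.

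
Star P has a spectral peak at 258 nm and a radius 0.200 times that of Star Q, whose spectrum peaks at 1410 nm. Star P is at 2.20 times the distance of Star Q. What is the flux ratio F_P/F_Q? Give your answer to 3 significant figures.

Wien's law: T_P/T_Q = λ_Q/λ_P = 1410/258 = 5.465.
L_P/L_Q = (R_P/R_Q)²(T_P/T_Q)⁴ = (0.200)²(5.465)⁴ = 35.68.
F_P/F_Q = (L_P/L_Q)/(d_P/d_Q)² = 35.68/(2.20)² = 7.372.

7.37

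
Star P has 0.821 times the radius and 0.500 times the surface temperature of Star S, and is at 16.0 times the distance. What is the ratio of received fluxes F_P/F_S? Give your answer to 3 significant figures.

1.65×10^-4

L_P/L_S = (R_P/R_S)²(T_P/T_S)⁴ = (0.821)² × (0.500)⁴ = 0.04213.
F_P/F_S = (L_P/L_S)/(d_P/d_S)² = 0.04213 / (16.0)² = 1.646×10^-4.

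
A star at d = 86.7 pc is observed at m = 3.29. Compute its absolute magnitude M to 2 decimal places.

-1.40

M = m − 5 log₁₀(d/10 pc) = 3.29 − 5 log₁₀(86.7/10)
  = 3.29 − 5 × 0.938 = 3.29 − 4.69 = -1.40.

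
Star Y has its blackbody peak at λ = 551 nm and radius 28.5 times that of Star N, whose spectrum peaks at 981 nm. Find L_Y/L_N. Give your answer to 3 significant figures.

Wien's law gives T ∝ 1/λ_max, so T_Y/T_N = λ_N/λ_Y = 981/551 = 1.780.
Then L ∝ R²T⁴ gives L_Y/L_N = (28.5)² × (1.780)⁴ = 812.2 × 10.05 = 8161.

8.16×10^3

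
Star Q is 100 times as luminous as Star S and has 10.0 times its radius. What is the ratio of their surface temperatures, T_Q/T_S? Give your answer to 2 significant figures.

L ∝ R²T⁴ gives T ∝ (L/R²)^(1/4), so
T_Q/T_S = (100 / 10.0²)^(1/4) = (1.000)^(1/4) = 1.000.

1.0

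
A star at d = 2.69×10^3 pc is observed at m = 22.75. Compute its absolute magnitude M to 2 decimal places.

M = m − 5 log₁₀(d/10 pc) = 22.75 − 5 log₁₀(2.69×10^3/10)
  = 22.75 − 5 × 2.430 = 22.75 − 12.15 = 10.60.

10.60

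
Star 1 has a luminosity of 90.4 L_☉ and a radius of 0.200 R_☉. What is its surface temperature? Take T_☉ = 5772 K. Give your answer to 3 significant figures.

T/T_☉ = (L/L_☉)^(1/4) / (R/R_☉)^(1/2)
T = 5772 × (90.4)^(1/4) / √(0.200) = 5772 × 3.083 / 0.4472 = 3.980×10^4 K.

3.98×10^4 K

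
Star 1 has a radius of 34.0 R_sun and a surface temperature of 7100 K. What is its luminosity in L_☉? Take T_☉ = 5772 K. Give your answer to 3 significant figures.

L/L_☉ = (R/R_☉)² (T/T_☉)⁴ = (34.0)² × (7100/5772)⁴
       = 1156 × (1.230)⁴ = 1156 × 2.289 = 2647.

2.65×10^3 L_☉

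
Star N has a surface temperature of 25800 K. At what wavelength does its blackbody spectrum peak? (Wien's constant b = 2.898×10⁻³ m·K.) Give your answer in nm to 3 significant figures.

λ_max = b/T = 2.898×10⁻³ / 25800 = 1.12×10^-7 m = 112.3 nm.

112 nm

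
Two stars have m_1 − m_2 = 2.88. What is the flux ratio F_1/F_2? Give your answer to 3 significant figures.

F_1/F_2 = 10^(−(m_1 − m_2)/2.5) = 10^(-2.88/2.5) = 10^-1.152 = 0.07047.

0.0705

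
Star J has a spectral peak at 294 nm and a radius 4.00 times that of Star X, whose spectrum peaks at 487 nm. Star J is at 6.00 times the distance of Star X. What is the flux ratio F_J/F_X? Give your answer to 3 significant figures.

3.35

Wien's law: T_J/T_X = λ_X/λ_J = 487/294 = 1.656.
L_J/L_X = (R_J/R_X)²(T_J/T_X)⁴ = (4.00)²(1.656)⁴ = 120.5.
F_J/F_X = (L_J/L_X)/(d_J/d_X)² = 120.5/(6.00)² = 3.346.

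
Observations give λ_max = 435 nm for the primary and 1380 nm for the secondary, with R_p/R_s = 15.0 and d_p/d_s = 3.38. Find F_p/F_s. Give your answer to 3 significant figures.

1.99×10^3

Wien's law: T_p/T_s = λ_s/λ_p = 1380/435 = 3.172.
L_p/L_s = (R_p/R_s)²(T_p/T_s)⁴ = (15.0)²(3.172)⁴ = 2.279×10^4.
F_p/F_s = (L_p/L_s)/(d_p/d_s)² = 2.279×10^4/(3.38)² = 1995.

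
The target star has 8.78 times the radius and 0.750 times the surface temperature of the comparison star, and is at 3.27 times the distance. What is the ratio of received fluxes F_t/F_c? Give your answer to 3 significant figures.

2.28

L_t/L_c = (R_t/R_c)²(T_t/T_c)⁴ = (8.78)² × (0.750)⁴ = 24.39.
F_t/F_c = (L_t/L_c)/(d_t/d_c)² = 24.39 / (3.27)² = 2.281.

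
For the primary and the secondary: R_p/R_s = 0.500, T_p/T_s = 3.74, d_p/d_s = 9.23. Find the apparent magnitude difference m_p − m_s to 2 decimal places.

0.60

L_p/L_s = (0.500)²(3.74)⁴ = 48.91.
F_p/F_s = (L_p/L_s)/(d_p/d_s)² = 48.91/85.19 = 0.5741.
m_p − m_s = −2.5 log₁₀(0.5741) = 0.60.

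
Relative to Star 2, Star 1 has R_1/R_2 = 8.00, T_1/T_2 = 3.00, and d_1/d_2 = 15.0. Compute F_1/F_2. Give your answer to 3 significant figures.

23.0

L_1/L_2 = (R_1/R_2)²(T_1/T_2)⁴ = (8.00)² × (3.00)⁴ = 5184.
F_1/F_2 = (L_1/L_2)/(d_1/d_2)² = 5184 / (15.0)² = 23.04.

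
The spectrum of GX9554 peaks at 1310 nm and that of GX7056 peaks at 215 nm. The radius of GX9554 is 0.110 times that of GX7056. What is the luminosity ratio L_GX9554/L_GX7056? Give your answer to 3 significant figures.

Wien's law gives T ∝ 1/λ_max, so T_GX9554/T_GX7056 = λ_GX7056/λ_GX9554 = 215/1310 = 0.1641.
Then L ∝ R²T⁴ gives L_GX9554/L_GX7056 = (0.110)² × (0.1641)⁴ = 0.01210 × 7.256×10^-4 = 8.779×10^-6.

8.78×10^-6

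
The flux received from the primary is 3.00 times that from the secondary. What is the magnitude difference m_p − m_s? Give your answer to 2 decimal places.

m_p − m_s = −2.5 log₁₀(F_p/F_s) = −2.5 log₁₀(3.00) = −2.5 × (0.477) = -1.193.

-1.19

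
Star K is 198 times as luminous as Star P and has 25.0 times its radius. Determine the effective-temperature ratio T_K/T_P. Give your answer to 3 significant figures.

L ∝ R²T⁴ gives T ∝ (L/R²)^(1/4), so
T_K/T_P = (198 / 25.0²)^(1/4) = (0.3168)^(1/4) = 0.7502.

0.750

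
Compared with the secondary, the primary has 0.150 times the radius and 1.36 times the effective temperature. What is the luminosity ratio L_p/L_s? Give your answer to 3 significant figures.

0.0770

From the Stefan–Boltzmann law, L ∝ R²T⁴, so
L_p/L_s = (R_p/R_s)² (T_p/T_s)⁴ = (0.150)² × (1.36)⁴ = 0.02250 × 3.421 = 0.07697.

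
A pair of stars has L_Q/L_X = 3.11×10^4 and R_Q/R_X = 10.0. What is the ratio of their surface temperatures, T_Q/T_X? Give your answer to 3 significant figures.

L ∝ R²T⁴ gives T ∝ (L/R²)^(1/4), so
T_Q/T_X = (3.11×10^4 / 10.0²)^(1/4) = (311.0)^(1/4) = 4.199.

4.20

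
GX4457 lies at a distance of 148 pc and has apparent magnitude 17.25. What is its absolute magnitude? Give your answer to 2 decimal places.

11.40

M = m − 5 log₁₀(d/10 pc) = 17.25 − 5 log₁₀(148/10)
  = 17.25 − 5 × 1.170 = 17.25 − 5.85 = 11.40.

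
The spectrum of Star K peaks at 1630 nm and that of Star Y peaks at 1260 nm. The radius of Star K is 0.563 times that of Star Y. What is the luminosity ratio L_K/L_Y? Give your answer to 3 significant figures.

Wien's law gives T ∝ 1/λ_max, so T_K/T_Y = λ_Y/λ_K = 1260/1630 = 0.7730.
Then L ∝ R²T⁴ gives L_K/L_Y = (0.563)² × (0.7730)⁴ = 0.3170 × 0.3571 = 0.1132.

0.113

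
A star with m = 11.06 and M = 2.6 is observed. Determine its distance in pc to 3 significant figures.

m − M = 5 log₁₀(d/10 pc)
11.06 − (2.6) = 8.46 = 5 log₁₀(d/10)
d = 10 × 10^(8.46/5) = 10 × 10^1.692 = 492.0 pc.

492 pc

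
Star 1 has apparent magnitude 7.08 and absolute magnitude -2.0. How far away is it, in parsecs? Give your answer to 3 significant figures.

m − M = 5 log₁₀(d/10 pc)
7.08 − (-2.0) = 9.08 = 5 log₁₀(d/10)
d = 10 × 10^(9.08/5) = 10 × 10^1.816 = 654.6 pc.

655 pc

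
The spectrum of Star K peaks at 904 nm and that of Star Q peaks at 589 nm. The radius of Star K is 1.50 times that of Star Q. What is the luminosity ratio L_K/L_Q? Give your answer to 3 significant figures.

0.405

Wien's law gives T ∝ 1/λ_max, so T_K/T_Q = λ_Q/λ_K = 589/904 = 0.6515.
Then L ∝ R²T⁴ gives L_K/L_Q = (1.50)² × (0.6515)⁴ = 2.250 × 0.1802 = 0.4055.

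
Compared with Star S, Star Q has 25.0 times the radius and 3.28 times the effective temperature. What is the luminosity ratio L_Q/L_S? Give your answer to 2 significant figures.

From the Stefan–Boltzmann law, L ∝ R²T⁴, so
L_Q/L_S = (R_Q/R_S)² (T_Q/T_S)⁴ = (25.0)² × (3.28)⁴ = 625.0 × 115.7 = 7.234×10^4.

7.2×10^4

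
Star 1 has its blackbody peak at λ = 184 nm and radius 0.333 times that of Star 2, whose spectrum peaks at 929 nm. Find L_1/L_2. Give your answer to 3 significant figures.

Wien's law gives T ∝ 1/λ_max, so T_1/T_2 = λ_2/λ_1 = 929/184 = 5.049.
Then L ∝ R²T⁴ gives L_1/L_2 = (0.333)² × (5.049)⁴ = 0.1109 × 649.8 = 72.06.

72.1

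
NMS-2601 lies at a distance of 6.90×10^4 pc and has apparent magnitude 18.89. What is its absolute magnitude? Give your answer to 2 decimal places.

M = m − 5 log₁₀(d/10 pc) = 18.89 − 5 log₁₀(6.90×10^4/10)
  = 18.89 − 5 × 3.839 = 18.89 − 19.19 = -0.30.

-0.30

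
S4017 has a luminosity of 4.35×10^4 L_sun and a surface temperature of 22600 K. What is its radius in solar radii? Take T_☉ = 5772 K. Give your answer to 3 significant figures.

R/R_☉ = √(L/L_☉) / (T/T_☉)² = √(4.35×10^4) / (3.915)²
       = 208.6 / 15.33 = 13.60.

13.6 solar radii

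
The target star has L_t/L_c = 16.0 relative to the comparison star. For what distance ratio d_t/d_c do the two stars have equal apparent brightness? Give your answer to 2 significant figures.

4.0

Equal flux requires L_t/d_t² = L_c/d_c², so d_t/d_c = √(L_t/L_c)
= √(16.0) = 4.000.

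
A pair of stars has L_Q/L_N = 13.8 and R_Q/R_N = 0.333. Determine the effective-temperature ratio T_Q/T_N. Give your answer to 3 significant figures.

3.34

L ∝ R²T⁴ gives T ∝ (L/R²)^(1/4), so
T_Q/T_N = (13.8 / 0.333²)^(1/4) = (124.4)^(1/4) = 3.340.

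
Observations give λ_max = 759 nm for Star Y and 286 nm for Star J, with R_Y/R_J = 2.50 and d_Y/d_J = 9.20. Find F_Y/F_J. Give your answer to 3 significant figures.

0.00149

Wien's law: T_Y/T_J = λ_J/λ_Y = 286/759 = 0.3768.
L_Y/L_J = (R_Y/R_J)²(T_Y/T_J)⁴ = (2.50)²(0.3768)⁴ = 0.1260.
F_Y/F_J = (L_Y/L_J)/(d_Y/d_J)² = 0.1260/(9.20)² = 0.001489.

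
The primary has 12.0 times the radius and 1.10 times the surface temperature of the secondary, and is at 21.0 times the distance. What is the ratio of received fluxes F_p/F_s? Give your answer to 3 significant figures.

L_p/L_s = (R_p/R_s)²(T_p/T_s)⁴ = (12.0)² × (1.10)⁴ = 210.8.
F_p/F_s = (L_p/L_s)/(d_p/d_s)² = 210.8 / (21.0)² = 0.4781.

0.478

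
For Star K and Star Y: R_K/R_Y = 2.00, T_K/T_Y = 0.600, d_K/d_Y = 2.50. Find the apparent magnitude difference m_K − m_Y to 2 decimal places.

2.70

L_K/L_Y = (2.00)²(0.600)⁴ = 0.5184.
F_K/F_Y = (L_K/L_Y)/(d_K/d_Y)² = 0.5184/6.250 = 0.08294.
m_K − m_Y = −2.5 log₁₀(0.08294) = 2.70.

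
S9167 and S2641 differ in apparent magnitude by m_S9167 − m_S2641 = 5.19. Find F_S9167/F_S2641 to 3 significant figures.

0.00839

F_S9167/F_S2641 = 10^(−(m_S9167 − m_S2641)/2.5) = 10^(-5.19/2.5) = 10^-2.076 = 0.008395.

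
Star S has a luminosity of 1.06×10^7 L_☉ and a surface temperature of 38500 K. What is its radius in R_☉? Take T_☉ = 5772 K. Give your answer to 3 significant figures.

R/R_☉ = √(L/L_☉) / (T/T_☉)² = √(1.06×10^7) / (6.670)²
       = 3256 / 44.49 = 73.18.

73.2 R_☉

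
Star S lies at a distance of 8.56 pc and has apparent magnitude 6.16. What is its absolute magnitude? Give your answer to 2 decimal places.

6.50

M = m − 5 log₁₀(d/10 pc) = 6.16 − 5 log₁₀(8.56/10)
  = 6.16 − 5 × -0.068 = 6.16 − -0.34 = 6.50.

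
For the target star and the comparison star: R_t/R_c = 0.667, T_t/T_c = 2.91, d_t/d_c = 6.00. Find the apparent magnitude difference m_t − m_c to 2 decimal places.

L_t/L_c = (0.667)²(2.91)⁴ = 31.90.
F_t/F_c = (L_t/L_c)/(d_t/d_c)² = 31.90/36.00 = 0.8862.
m_t − m_c = −2.5 log₁₀(0.8862) = 0.13.

0.13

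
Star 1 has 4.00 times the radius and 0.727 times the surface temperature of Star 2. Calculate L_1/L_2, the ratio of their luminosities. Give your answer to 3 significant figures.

4.47

From the Stefan–Boltzmann law, L ∝ R²T⁴, so
L_1/L_2 = (R_1/R_2)² (T_1/T_2)⁴ = (4.00)² × (0.727)⁴ = 16.00 × 0.2793 = 4.469.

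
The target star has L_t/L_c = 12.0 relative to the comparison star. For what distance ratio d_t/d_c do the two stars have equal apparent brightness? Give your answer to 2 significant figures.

Equal flux requires L_t/d_t² = L_c/d_c², so d_t/d_c = √(L_t/L_c)
= √(12.0) = 3.464.

3.5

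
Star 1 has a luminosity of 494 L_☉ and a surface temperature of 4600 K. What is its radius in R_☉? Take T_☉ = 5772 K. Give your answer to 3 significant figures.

35.0 R_☉

R/R_☉ = √(L/L_☉) / (T/T_☉)² = √(494) / (0.7970)²
       = 22.23 / 0.6351 = 34.99.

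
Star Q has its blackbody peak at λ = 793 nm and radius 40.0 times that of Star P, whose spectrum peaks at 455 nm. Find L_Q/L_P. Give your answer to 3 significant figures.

Wien's law gives T ∝ 1/λ_max, so T_Q/T_P = λ_P/λ_Q = 455/793 = 0.5738.
Then L ∝ R²T⁴ gives L_Q/L_P = (40.0)² × (0.5738)⁴ = 1600 × 0.1084 = 173.4.

173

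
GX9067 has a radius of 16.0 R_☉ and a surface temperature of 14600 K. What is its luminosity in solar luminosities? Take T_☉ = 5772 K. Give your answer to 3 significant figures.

1.05×10^4 solar luminosities

L/L_☉ = (R/R_☉)² (T/T_☉)⁴ = (16.0)² × (14600/5772)⁴
       = 256.0 × (2.529)⁴ = 256.0 × 40.94 = 1.048×10^4.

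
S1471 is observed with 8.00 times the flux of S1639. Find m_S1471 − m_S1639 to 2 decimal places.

-2.26

m_S1471 − m_S1639 = −2.5 log₁₀(F_S1471/F_S1639) = −2.5 log₁₀(8.00) = −2.5 × (0.903) = -2.258.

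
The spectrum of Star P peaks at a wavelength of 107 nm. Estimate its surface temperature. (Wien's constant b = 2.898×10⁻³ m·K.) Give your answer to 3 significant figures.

T = b/λ_max = 2.898×10⁻³ / (107×10⁻⁹) = 2.708×10^4 K.

2.71×10^4 K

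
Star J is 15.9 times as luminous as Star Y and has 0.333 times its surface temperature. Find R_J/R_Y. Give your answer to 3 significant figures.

L ∝ R²T⁴ gives R ∝ √L / T², so
R_J/R_Y = √(15.9) / (0.333)² = 3.987 / 0.1109 = 35.96.

36.0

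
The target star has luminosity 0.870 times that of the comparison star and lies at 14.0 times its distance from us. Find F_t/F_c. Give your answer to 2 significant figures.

0.0044

F = L/(4πd²), so F_t/F_c = (L_t/L_c) / (d_t/d_c)²
= 0.870 / (14.0)² = 0.870 / 196.0 = 0.004439.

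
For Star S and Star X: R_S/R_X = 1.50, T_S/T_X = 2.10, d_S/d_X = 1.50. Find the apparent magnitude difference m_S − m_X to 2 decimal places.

-3.22

L_S/L_X = (1.50)²(2.10)⁴ = 43.76.
F_S/F_X = (L_S/L_X)/(d_S/d_X)² = 43.76/2.250 = 19.45.
m_S − m_X = −2.5 log₁₀(19.45) = -3.22.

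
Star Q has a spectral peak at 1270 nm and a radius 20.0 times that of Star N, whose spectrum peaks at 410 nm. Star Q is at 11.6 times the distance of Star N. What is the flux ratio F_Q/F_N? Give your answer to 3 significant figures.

Wien's law: T_Q/T_N = λ_N/λ_Q = 410/1270 = 0.3228.
L_Q/L_N = (R_Q/R_N)²(T_Q/T_N)⁴ = (20.0)²(0.3228)⁴ = 4.345.
F_Q/F_N = (L_Q/L_N)/(d_Q/d_N)² = 4.345/(11.6)² = 0.03229.

0.0323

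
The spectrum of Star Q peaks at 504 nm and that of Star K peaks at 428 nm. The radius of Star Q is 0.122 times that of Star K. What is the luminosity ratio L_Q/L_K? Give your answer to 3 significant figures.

0.00774

Wien's law gives T ∝ 1/λ_max, so T_Q/T_K = λ_K/λ_Q = 428/504 = 0.8492.
Then L ∝ R²T⁴ gives L_Q/L_K = (0.122)² × (0.8492)⁴ = 0.01488 × 0.5201 = 0.007741.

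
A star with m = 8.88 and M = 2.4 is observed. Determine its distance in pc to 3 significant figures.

m − M = 5 log₁₀(d/10 pc)
8.88 − (2.4) = 6.48 = 5 log₁₀(d/10)
d = 10 × 10^(6.48/5) = 10 × 10^1.296 = 197.7 pc.

198 pc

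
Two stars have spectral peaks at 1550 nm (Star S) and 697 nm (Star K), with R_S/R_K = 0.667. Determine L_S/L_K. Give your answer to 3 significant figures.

0.0182

Wien's law gives T ∝ 1/λ_max, so T_S/T_K = λ_K/λ_S = 697/1550 = 0.4497.
Then L ∝ R²T⁴ gives L_S/L_K = (0.667)² × (0.4497)⁴ = 0.4449 × 0.04089 = 0.01819.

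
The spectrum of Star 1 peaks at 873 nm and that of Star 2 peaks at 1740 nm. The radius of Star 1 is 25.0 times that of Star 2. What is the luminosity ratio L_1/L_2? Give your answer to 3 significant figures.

9.86×10^3

Wien's law gives T ∝ 1/λ_max, so T_1/T_2 = λ_2/λ_1 = 1740/873 = 1.993.
Then L ∝ R²T⁴ gives L_1/L_2 = (25.0)² × (1.993)⁴ = 625.0 × 15.78 = 9863.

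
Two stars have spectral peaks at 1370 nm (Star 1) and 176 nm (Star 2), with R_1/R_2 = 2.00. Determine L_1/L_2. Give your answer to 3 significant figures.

Wien's law gives T ∝ 1/λ_max, so T_1/T_2 = λ_2/λ_1 = 176/1370 = 0.1285.
Then L ∝ R²T⁴ gives L_1/L_2 = (2.00)² × (0.1285)⁴ = 4.000 × 2.724×10^-4 = 0.001090.

0.00109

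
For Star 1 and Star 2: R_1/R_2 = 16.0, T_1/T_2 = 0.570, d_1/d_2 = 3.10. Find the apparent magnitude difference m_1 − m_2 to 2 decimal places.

L_1/L_2 = (16.0)²(0.570)⁴ = 27.02.
F_1/F_2 = (L_1/L_2)/(d_1/d_2)² = 27.02/9.610 = 2.812.
m_1 − m_2 = −2.5 log₁₀(2.812) = -1.12.

-1.12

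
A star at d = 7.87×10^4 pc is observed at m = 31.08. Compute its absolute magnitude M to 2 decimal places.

11.60

M = m − 5 log₁₀(d/10 pc) = 31.08 − 5 log₁₀(7.87×10^4/10)
  = 31.08 − 5 × 3.896 = 31.08 − 19.48 = 11.60.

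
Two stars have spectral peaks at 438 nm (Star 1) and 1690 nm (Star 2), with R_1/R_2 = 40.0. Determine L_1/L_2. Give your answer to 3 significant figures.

3.55×10^5

Wien's law gives T ∝ 1/λ_max, so T_1/T_2 = λ_2/λ_1 = 1690/438 = 3.858.
Then L ∝ R²T⁴ gives L_1/L_2 = (40.0)² × (3.858)⁴ = 1600 × 221.6 = 3.546×10^5.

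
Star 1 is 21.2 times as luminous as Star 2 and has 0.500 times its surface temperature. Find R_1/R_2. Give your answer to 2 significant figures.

18

L ∝ R²T⁴ gives R ∝ √L / T², so
R_1/R_2 = √(21.2) / (0.500)² = 4.604 / 0.2500 = 18.42.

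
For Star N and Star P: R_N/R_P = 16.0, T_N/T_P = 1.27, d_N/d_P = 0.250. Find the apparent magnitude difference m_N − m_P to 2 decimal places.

-10.07

L_N/L_P = (16.0)²(1.27)⁴ = 666.0.
F_N/F_P = (L_N/L_P)/(d_N/d_P)² = 666.0/0.06250 = 1.066×10^4.
m_N − m_P = −2.5 log₁₀(1.066×10^4) = -10.07.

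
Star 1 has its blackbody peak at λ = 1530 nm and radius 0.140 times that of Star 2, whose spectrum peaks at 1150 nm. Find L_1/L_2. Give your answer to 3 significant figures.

Wien's law gives T ∝ 1/λ_max, so T_1/T_2 = λ_2/λ_1 = 1150/1530 = 0.7516.
Then L ∝ R²T⁴ gives L_1/L_2 = (0.140)² × (0.7516)⁴ = 0.01960 × 0.3192 = 0.006256.

0.00626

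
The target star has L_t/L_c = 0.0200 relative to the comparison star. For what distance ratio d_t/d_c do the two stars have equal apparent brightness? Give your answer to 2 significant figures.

Equal flux requires L_t/d_t² = L_c/d_c², so d_t/d_c = √(L_t/L_c)
= √(0.0200) = 0.1414.

0.14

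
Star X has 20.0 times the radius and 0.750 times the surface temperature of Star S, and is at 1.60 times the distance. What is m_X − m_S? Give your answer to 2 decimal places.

-4.24

L_X/L_S = (20.0)²(0.750)⁴ = 126.6.
F_X/F_S = (L_X/L_S)/(d_X/d_S)² = 126.6/2.560 = 49.44.
m_X − m_S = −2.5 log₁₀(49.44) = -4.24.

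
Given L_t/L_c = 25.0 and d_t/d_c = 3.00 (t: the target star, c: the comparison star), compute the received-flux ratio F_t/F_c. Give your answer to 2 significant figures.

2.8

F = L/(4πd²), so F_t/F_c = (L_t/L_c) / (d_t/d_c)²
= 25.0 / (3.00)² = 25.0 / 9.000 = 2.778.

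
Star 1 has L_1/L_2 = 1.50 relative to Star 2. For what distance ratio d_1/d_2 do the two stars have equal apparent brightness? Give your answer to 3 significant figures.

Equal flux requires L_1/d_1² = L_2/d_2², so d_1/d_2 = √(L_1/L_2)
= √(1.50) = 1.225.

1.22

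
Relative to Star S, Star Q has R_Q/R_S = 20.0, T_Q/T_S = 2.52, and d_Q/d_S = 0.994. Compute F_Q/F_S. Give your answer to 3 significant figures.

1.63×10^4

L_Q/L_S = (R_Q/R_S)²(T_Q/T_S)⁴ = (20.0)² × (2.52)⁴ = 1.613×10^4.
F_Q/F_S = (L_Q/L_S)/(d_Q/d_S)² = 1.613×10^4 / (0.994)² = 1.633×10^4.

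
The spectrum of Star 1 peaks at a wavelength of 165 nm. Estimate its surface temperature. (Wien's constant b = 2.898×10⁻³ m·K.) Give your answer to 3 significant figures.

T = b/λ_max = 2.898×10⁻³ / (165×10⁻⁹) = 1.756×10^4 K.

1.76×10^4 K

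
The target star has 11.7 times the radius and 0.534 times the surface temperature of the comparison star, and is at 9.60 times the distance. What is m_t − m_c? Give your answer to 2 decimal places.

L_t/L_c = (11.7)²(0.534)⁴ = 11.13.
F_t/F_c = (L_t/L_c)/(d_t/d_c)² = 11.13/92.16 = 0.1208.
m_t − m_c = −2.5 log₁₀(0.1208) = 2.30.

2.30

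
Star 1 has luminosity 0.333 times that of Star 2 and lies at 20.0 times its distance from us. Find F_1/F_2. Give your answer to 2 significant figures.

8.3×10^-4

F = L/(4πd²), so F_1/F_2 = (L_1/L_2) / (d_1/d_2)²
= 0.333 / (20.0)² = 0.333 / 400.0 = 8.325×10^-4.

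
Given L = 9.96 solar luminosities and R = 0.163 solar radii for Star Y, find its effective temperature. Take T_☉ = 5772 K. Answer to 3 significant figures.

2.54×10^4 K

T/T_☉ = (L/L_☉)^(1/4) / (R/R_☉)^(1/2)
T = 5772 × (9.96)^(1/4) / √(0.163) = 5772 × 1.776 / 0.4037 = 2.540×10^4 K.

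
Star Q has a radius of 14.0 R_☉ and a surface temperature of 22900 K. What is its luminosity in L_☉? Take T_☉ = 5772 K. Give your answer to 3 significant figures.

L/L_☉ = (R/R_☉)² (T/T_☉)⁴ = (14.0)² × (22900/5772)⁴
       = 196.0 × (3.967)⁴ = 196.0 × 247.8 = 4.856×10^4.

4.86×10^4 L_☉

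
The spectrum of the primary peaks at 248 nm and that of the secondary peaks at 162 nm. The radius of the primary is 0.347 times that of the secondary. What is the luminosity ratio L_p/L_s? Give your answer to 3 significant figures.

Wien's law gives T ∝ 1/λ_max, so T_p/T_s = λ_s/λ_p = 162/248 = 0.6532.
Then L ∝ R²T⁴ gives L_p/L_s = (0.347)² × (0.6532)⁴ = 0.1204 × 0.1821 = 0.02192.

0.0219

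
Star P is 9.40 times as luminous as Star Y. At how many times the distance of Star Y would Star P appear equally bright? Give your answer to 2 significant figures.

3.1

Equal flux requires L_P/d_P² = L_Y/d_Y², so d_P/d_Y = √(L_P/L_Y)
= √(9.40) = 3.066.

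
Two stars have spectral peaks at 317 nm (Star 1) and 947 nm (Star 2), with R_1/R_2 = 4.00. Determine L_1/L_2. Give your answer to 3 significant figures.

Wien's law gives T ∝ 1/λ_max, so T_1/T_2 = λ_2/λ_1 = 947/317 = 2.987.
Then L ∝ R²T⁴ gives L_1/L_2 = (4.00)² × (2.987)⁴ = 16.00 × 79.65 = 1274.

1.27×10^3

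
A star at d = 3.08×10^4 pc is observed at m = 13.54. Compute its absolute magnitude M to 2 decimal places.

-3.90

M = m − 5 log₁₀(d/10 pc) = 13.54 − 5 log₁₀(3.08×10^4/10)
  = 13.54 − 5 × 3.489 = 13.54 − 17.44 = -3.90.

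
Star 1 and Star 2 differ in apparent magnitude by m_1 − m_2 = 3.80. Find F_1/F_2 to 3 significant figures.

F_1/F_2 = 10^(−(m_1 − m_2)/2.5) = 10^(-3.80/2.5) = 10^-1.520 = 0.03020.

0.0302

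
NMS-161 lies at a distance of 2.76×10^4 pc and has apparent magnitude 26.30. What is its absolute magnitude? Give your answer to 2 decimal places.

M = m − 5 log₁₀(d/10 pc) = 26.30 − 5 log₁₀(2.76×10^4/10)
  = 26.30 − 5 × 3.441 = 26.30 − 17.20 = 9.10.

9.10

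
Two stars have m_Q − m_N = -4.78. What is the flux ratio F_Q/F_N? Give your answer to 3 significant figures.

81.7

F_Q/F_N = 10^(−(m_Q − m_N)/2.5) = 10^(4.78/2.5) = 10^1.912 = 81.66.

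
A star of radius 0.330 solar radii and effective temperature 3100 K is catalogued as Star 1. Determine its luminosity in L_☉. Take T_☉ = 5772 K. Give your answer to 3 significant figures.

L/L_☉ = (R/R_☉)² (T/T_☉)⁴ = (0.330)² × (3100/5772)⁴
       = 0.1089 × (0.5371)⁴ = 0.1089 × 0.08320 = 0.009061.

0.00906 L_☉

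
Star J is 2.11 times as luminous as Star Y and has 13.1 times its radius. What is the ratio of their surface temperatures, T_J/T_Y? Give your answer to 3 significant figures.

0.333

L ∝ R²T⁴ gives T ∝ (L/R²)^(1/4), so
T_J/T_Y = (2.11 / 13.1²)^(1/4) = (0.01230)^(1/4) = 0.3330.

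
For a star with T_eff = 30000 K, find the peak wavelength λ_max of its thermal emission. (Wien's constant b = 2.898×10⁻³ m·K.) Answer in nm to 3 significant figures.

λ_max = b/T = 2.898×10⁻³ / 30000 = 9.66×10^-8 m = 96.60 nm.

96.6 nm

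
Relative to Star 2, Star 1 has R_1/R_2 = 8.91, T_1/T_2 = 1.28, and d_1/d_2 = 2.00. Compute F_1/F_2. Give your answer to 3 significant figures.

L_1/L_2 = (R_1/R_2)²(T_1/T_2)⁴ = (8.91)² × (1.28)⁴ = 213.1.
F_1/F_2 = (L_1/L_2)/(d_1/d_2)² = 213.1 / (2.00)² = 53.28.

53.3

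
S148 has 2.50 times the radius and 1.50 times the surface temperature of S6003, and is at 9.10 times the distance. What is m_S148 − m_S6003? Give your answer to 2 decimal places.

1.04

L_S148/L_S6003 = (2.50)²(1.50)⁴ = 31.64.
F_S148/F_S6003 = (L_S148/L_S6003)/(d_S148/d_S6003)² = 31.64/82.81 = 0.3821.
m_S148 − m_S6003 = −2.5 log₁₀(0.3821) = 1.04.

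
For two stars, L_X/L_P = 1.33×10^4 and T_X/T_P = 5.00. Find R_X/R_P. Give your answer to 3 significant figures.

L ∝ R²T⁴ gives R ∝ √L / T², so
R_X/R_P = √(1.33×10^4) / (5.00)² = 115.3 / 25.00 = 4.613.

4.61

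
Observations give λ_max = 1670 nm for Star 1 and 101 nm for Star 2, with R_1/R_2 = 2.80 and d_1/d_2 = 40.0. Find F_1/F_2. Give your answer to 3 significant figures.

6.56×10^-8

Wien's law: T_1/T_2 = λ_2/λ_1 = 101/1670 = 0.06048.
L_1/L_2 = (R_1/R_2)²(T_1/T_2)⁴ = (2.80)²(0.06048)⁴ = 1.049×10^-4.
F_1/F_2 = (L_1/L_2)/(d_1/d_2)² = 1.049×10^-4/(40.0)² = 6.556×10^-8.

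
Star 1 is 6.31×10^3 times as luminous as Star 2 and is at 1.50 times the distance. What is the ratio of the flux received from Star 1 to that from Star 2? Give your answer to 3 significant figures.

2.80×10^3

F = L/(4πd²), so F_1/F_2 = (L_1/L_2) / (d_1/d_2)²
= 6.31×10^3 / (1.50)² = 6.31×10^3 / 2.250 = 2804.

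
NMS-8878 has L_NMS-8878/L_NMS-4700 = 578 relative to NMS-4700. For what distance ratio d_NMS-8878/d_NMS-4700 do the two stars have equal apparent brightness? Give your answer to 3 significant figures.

24.0

Equal flux requires L_NMS-8878/d_NMS-8878² = L_NMS-4700/d_NMS-4700², so d_NMS-8878/d_NMS-4700 = √(L_NMS-8878/L_NMS-4700)
= √(578) = 24.04.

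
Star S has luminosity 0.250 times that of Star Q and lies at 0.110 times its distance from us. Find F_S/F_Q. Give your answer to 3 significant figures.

F = L/(4πd²), so F_S/F_Q = (L_S/L_Q) / (d_S/d_Q)²
= 0.250 / (0.110)² = 0.250 / 0.01210 = 20.66.

20.7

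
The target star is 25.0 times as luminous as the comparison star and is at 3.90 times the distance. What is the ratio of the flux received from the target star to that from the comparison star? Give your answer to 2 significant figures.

1.6

F = L/(4πd²), so F_t/F_c = (L_t/L_c) / (d_t/d_c)²
= 25.0 / (3.90)² = 25.0 / 15.21 = 1.644.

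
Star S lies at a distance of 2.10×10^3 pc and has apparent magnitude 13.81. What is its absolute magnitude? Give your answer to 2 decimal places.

M = m − 5 log₁₀(d/10 pc) = 13.81 − 5 log₁₀(2.10×10^3/10)
  = 13.81 − 5 × 2.322 = 13.81 − 11.61 = 2.20.

2.20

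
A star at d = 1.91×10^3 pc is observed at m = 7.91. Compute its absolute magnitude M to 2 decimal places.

M = m − 5 log₁₀(d/10 pc) = 7.91 − 5 log₁₀(1.91×10^3/10)
  = 7.91 − 5 × 2.281 = 7.91 − 11.41 = -3.50.

-3.50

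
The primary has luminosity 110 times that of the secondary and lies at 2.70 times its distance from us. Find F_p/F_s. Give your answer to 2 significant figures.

15

F = L/(4πd²), so F_p/F_s = (L_p/L_s) / (d_p/d_s)²
= 110 / (2.70)² = 110 / 7.290 = 15.09.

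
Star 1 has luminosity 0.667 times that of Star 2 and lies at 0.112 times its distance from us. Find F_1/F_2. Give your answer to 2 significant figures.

53

F = L/(4πd²), so F_1/F_2 = (L_1/L_2) / (d_1/d_2)²
= 0.667 / (0.112)² = 0.667 / 0.01254 = 53.17.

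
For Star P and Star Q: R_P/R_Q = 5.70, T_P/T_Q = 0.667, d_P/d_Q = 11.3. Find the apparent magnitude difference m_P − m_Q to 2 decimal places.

3.24

L_P/L_Q = (5.70)²(0.667)⁴ = 6.431.
F_P/F_Q = (L_P/L_Q)/(d_P/d_Q)² = 6.431/127.7 = 0.05036.
m_P − m_Q = −2.5 log₁₀(0.05036) = 3.24.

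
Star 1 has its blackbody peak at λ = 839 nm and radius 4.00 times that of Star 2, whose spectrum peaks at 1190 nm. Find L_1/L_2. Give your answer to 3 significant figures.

Wien's law gives T ∝ 1/λ_max, so T_1/T_2 = λ_2/λ_1 = 1190/839 = 1.418.
Then L ∝ R²T⁴ gives L_1/L_2 = (4.00)² × (1.418)⁴ = 16.00 × 4.047 = 64.75.

64.8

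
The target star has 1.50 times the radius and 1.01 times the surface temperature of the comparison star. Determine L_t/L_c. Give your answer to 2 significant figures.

From the Stefan–Boltzmann law, L ∝ R²T⁴, so
L_t/L_c = (R_t/R_c)² (T_t/T_c)⁴ = (1.50)² × (1.01)⁴ = 2.250 × 1.041 = 2.341.

2.3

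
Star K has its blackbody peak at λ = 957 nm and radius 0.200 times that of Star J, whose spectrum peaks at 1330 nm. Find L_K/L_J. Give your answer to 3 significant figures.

Wien's law gives T ∝ 1/λ_max, so T_K/T_J = λ_J/λ_K = 1330/957 = 1.390.
Then L ∝ R²T⁴ gives L_K/L_J = (0.200)² × (1.390)⁴ = 0.04000 × 3.730 = 0.1492.

0.149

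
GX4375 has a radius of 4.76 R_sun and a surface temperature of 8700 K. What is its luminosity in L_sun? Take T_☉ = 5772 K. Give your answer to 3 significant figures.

117 L_sun

L/L_☉ = (R/R_☉)² (T/T_☉)⁴ = (4.76)² × (8700/5772)⁴
       = 22.66 × (1.507)⁴ = 22.66 × 5.161 = 116.9.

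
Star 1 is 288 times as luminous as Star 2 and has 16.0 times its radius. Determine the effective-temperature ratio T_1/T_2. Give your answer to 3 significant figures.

L ∝ R²T⁴ gives T ∝ (L/R²)^(1/4), so
T_1/T_2 = (288 / 16.0²)^(1/4) = (1.125)^(1/4) = 1.030.

1.03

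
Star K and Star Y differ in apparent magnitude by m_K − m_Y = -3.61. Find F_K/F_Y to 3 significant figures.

27.8

F_K/F_Y = 10^(−(m_K − m_Y)/2.5) = 10^(3.61/2.5) = 10^1.444 = 27.80.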